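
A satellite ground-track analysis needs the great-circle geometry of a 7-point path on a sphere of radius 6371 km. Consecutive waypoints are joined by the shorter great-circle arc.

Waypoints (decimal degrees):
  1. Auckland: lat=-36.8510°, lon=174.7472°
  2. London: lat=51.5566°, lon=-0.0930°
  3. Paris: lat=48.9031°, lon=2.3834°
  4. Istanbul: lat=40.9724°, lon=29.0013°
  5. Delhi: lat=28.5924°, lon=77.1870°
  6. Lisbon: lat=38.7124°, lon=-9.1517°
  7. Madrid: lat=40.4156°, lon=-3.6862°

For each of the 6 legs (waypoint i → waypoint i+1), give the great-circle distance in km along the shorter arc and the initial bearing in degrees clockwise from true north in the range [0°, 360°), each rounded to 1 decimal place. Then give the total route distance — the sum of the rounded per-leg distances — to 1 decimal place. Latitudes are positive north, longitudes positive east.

Leg 1: dist=18330.0 km, bearing=347.6°
Leg 2: dist=343.6 km, bearing=148.2°
Leg 3: dist=2258.3 km, bearing=102.9°
Leg 4: dist=4548.4 km, bearing=92.0°
Leg 5: dist=7776.6 km, bearing=304.0°
Leg 6: dist=505.2 km, bearing=66.3°
Total: 33762.1 km

Leg 1: φ1=-0.6431713, φ2=0.8998324, Δφ=1.5430037, Δλ=-3.0515372 rad; a=sin²(Δφ/2)+cosφ1·cosφ2·sin²(Δλ/2)=0.9826134419; c=2·atan2(√a, √(1-a))=2.877106229; dist=6371·c=18330.044 ≈ 18330.0 km; running total=18330.0 km
Leg 1 bearing: y=sinΔλ·cosφ2=-0.05591557, x=cosφ1·sinφ2-sinφ1·cosφ2·cosΔλ=0.25536349; θ=atan2(y, x)=-12.3508° <0 so +360° → 347.6492° ≈ 347.6°
Leg 2: φ1=0.8998324, φ2=0.8535201, Δφ=-0.0463123, Δλ=0.0432213 rad; a=sin²(Δφ/2)+cosφ1·cosφ2·sin²(Δλ/2)=0.0007269497; c=2·atan2(√a, √(1-a))=0.053930545; dist=6371·c=343.592 ≈ 343.6 km; running total=18673.6 km
Leg 2 bearing: y=sinΔλ·cosφ2=0.02840203, x=cosφ1·sinφ2-sinφ1·cosφ2·cosΔλ=-0.04581495; θ=atan2(y, x)=148.2040° ≈ 148.2°
Leg 3: φ1=0.8535201, φ2=0.7151033, Δφ=-0.1384168, Δλ=0.4645700 rad; a=sin²(Δφ/2)+cosφ1·cosφ2·sin²(Δλ/2)=0.0310827398; c=2·atan2(√a, √(1-a))=0.354458647; dist=6371·c=2258.256 ≈ 2258.3 km; running total=20931.9 km
Leg 3 bearing: y=sinΔλ·cosφ2=0.33828044, x=cosφ1·sinφ2-sinφ1·cosφ2·cosΔλ=-0.07767083; θ=atan2(y, x)=102.9313° ≈ 102.9°
Leg 4: φ1=0.7151033, φ2=0.4990315, Δφ=-0.2160718, Δλ=0.8409991 rad; a=sin²(Δφ/2)+cosφ1·cosφ2·sin²(Δλ/2)=0.1221004770; c=2·atan2(√a, √(1-a))=0.713922782; dist=6371·c=4548.402 ≈ 4548.4 km; running total=25480.3 km
Leg 4 bearing: y=sinΔλ·cosφ2=0.65441648, x=cosφ1·sinφ2-sinφ1·cosφ2·cosΔλ=-0.02251389; θ=atan2(y, x)=91.9704° ≈ 92.0°
Leg 5: φ1=0.4990315, φ2=0.6756588, Δφ=0.1766273, Δλ=-1.5068946 rad; a=sin²(Δφ/2)+cosφ1·cosφ2·sin²(Δλ/2)=0.3284709376; c=2·atan2(√a, √(1-a))=1.220625657; dist=6371·c=7776.606 ≈ 7776.6 km; running total=33256.9 km
Leg 5 bearing: y=sinΔλ·cosφ2=-0.77870247, x=cosφ1·sinφ2-sinφ1·cosφ2·cosΔλ=0.52529380; θ=atan2(y, x)=-55.9974° <0 so +360° → 304.0026° ≈ 304.0°
Leg 6: φ1=0.6756588, φ2=0.7053853, Δφ=0.0297264, Δλ=0.0953910 rad; a=sin²(Δφ/2)+cosφ1·cosφ2·sin²(Δλ/2)=0.0015713387; c=2·atan2(√a, √(1-a))=0.079301007; dist=6371·c=505.227 ≈ 505.2 km; running total=33762.1 km
Leg 6 bearing: y=sinΔλ·cosφ2=0.07251695, x=cosφ1·sinφ2-sinφ1·cosφ2·cosΔλ=0.03188684; θ=atan2(y, x)=66.2642° ≈ 66.3°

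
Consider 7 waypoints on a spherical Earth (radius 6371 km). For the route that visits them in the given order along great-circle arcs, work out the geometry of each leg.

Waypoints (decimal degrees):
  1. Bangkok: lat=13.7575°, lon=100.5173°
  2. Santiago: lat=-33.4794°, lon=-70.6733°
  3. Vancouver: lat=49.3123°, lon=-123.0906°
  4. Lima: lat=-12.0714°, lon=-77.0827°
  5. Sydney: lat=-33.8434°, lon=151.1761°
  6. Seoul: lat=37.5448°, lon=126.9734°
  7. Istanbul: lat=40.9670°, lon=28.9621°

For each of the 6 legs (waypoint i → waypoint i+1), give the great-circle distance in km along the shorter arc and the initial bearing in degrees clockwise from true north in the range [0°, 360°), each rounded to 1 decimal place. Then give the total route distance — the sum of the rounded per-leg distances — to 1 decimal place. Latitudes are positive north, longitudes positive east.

Leg 1: φ1=0.2401137, φ2=-0.5843258, Δφ=-0.8244394, Δλ=-2.9878396 rad; a=sin²(Δφ/2)+cosφ1·cosφ2·sin²(Δλ/2)=0.9658922236; c=2·atan2(√a, √(1-a))=2.770094233; dist=6371·c=17648.270 ≈ 17648.3 km; running total=17648.3 km
Leg 1 bearing: y=sinΔλ·cosφ2=-0.12773830, x=cosφ1·sinφ2-sinφ1·cosφ2·cosΔλ=-0.33979504; θ=atan2(y, x)=-159.3974° <0 so +360° → 200.6026° ≈ 200.6°
Leg 2: φ1=-0.5843258, φ2=0.8606620, Δφ=1.4449878, Δλ=-0.9148545 rad; a=sin²(Δφ/2)+cosφ1·cosφ2·sin²(Δλ/2)=0.5433221032; c=2·atan2(√a, √(1-a))=1.657549311; dist=6371·c=10560.247 ≈ 10560.2 km; running total=28208.5 km
Leg 2 bearing: y=sinΔλ·cosφ2=-0.51664193, x=cosφ1·sinφ2-sinφ1·cosφ2·cosΔλ=0.85180625; θ=atan2(y, x)=-31.2379° <0 so +360° → 328.7621° ≈ 328.8°
Leg 3: φ1=0.8606620, φ2=-0.2106857, Δφ=-1.0713477, Δλ=0.8029893 rad; a=sin²(Δφ/2)+cosφ1·cosφ2·sin²(Δλ/2)=0.3578914886; c=2·atan2(√a, √(1-a))=1.282606654; dist=6371·c=8171.487 ≈ 8171.5 km; running total=36380.0 km
Leg 3 bearing: y=sinΔλ·cosφ2=0.70352723, x=cosφ1·sinφ2-sinφ1·cosφ2·cosΔλ=-0.65136020; θ=atan2(y, x)=132.7950° ≈ 132.8°
Leg 4: φ1=-0.2106857, φ2=-0.5906788, Δφ=-0.3799931, Δλ=3.9838676 rad; a=sin²(Δφ/2)+cosφ1·cosφ2·sin²(Δλ/2)=0.7121321071; c=2·atan2(√a, √(1-a))=2.008945518; dist=6371·c=12798.992 ≈ 12799.0 km; running total=49179.0 km
Leg 4 bearing: y=sinΔλ·cosφ2=-0.61973248, x=cosφ1·sinφ2-sinφ1·cosφ2·cosΔλ=-0.66025111; θ=atan2(y, x)=-136.8131° <0 so +360° → 223.1869° ≈ 223.2°
Leg 5: φ1=-0.5906788, φ2=0.6552804, Δφ=1.2459591, Δλ=-0.4224168 rad; a=sin²(Δφ/2)+cosφ1·cosφ2·sin²(Δλ/2)=0.3693650711; c=2·atan2(√a, √(1-a))=1.306458805; dist=6371·c=8323.449 ≈ 8323.4 km; running total=57502.4 km
Leg 5 bearing: y=sinΔλ·cosφ2=-0.32505267, x=cosφ1·sinφ2-sinφ1·cosφ2·cosΔλ=0.90888879; θ=atan2(y, x)=-19.6790° <0 so +360° → 340.3210° ≈ 340.3°
Leg 6: φ1=0.6552804, φ2=0.7150090, Δφ=0.0597287, Δλ=-1.7106199 rad; a=sin²(Δφ/2)+cosφ1·cosφ2·sin²(Δλ/2)=0.3419566702; c=2·atan2(√a, √(1-a))=1.249194508; dist=6371·c=7958.618 ≈ 7958.6 km; running total=65461.0 km
Leg 6 bearing: y=sinΔλ·cosφ2=-0.74771812, x=cosφ1·sinφ2-sinφ1·cosφ2·cosΔλ=0.58395791; θ=atan2(y, x)=-52.0106° <0 so +360° → 307.9894° ≈ 308.0°

Leg 1: dist=17648.3 km, bearing=200.6°
Leg 2: dist=10560.2 km, bearing=328.8°
Leg 3: dist=8171.5 km, bearing=132.8°
Leg 4: dist=12799.0 km, bearing=223.2°
Leg 5: dist=8323.4 km, bearing=340.3°
Leg 6: dist=7958.6 km, bearing=308.0°
Total: 65461.0 km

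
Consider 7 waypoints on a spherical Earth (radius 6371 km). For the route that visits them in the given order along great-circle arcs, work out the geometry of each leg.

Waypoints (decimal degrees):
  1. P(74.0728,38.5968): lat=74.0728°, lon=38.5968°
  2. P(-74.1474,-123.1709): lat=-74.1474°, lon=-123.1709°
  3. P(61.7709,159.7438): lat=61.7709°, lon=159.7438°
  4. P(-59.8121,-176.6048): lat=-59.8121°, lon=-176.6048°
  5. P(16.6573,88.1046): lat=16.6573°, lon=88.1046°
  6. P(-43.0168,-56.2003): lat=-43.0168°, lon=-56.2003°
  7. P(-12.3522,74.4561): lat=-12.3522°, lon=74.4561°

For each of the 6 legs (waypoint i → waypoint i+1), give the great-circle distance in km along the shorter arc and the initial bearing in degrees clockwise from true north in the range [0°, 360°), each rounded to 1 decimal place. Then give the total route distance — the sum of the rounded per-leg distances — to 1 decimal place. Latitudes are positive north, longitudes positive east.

Leg 1: φ1=1.2928142, φ2=-1.2941163, Δφ=-2.5869305, Δλ=-2.8233790 rad; a=sin²(Δφ/2)+cosφ1·cosφ2·sin²(Δλ/2)=0.9981179145; c=2·atan2(√a, √(1-a))=3.054799395; dist=6371·c=19462.127 ≈ 19462.1 km; running total=19462.1 km
Leg 1 bearing: y=sinΔλ·cosφ2=-0.08546477, x=cosφ1·sinφ2-sinφ1·cosφ2·cosΔλ=-0.01448950; θ=atan2(y, x)=-99.6223° <0 so +360° → 260.3777° ≈ 260.4°
Leg 2: φ1=-1.2941163, φ2=1.0781056, Δφ=2.3722218, Δλ=4.9377930 rad; a=sin²(Δφ/2)+cosφ1·cosφ2·sin²(Δλ/2)=0.9093384321; c=2·atan2(√a, √(1-a))=2.529899454; dist=6371·c=16117.989 ≈ 16118.0 km; running total=35580.1 km
Leg 2 bearing: y=sinΔλ·cosφ2=-0.46103329, x=cosφ1·sinφ2-sinφ1·cosφ2·cosΔλ=0.34236895; θ=atan2(y, x)=-53.4020° <0 so +360° → 306.5980° ≈ 306.6°
Leg 3: φ1=1.0781056, φ2=-1.0439181, Δφ=-2.1220237, Δλ=-5.8703905 rad; a=sin²(Δφ/2)+cosφ1·cosφ2·sin²(Δλ/2)=0.7718555361; c=2·atan2(√a, √(1-a))=2.145648908; dist=6371·c=13669.929 ≈ 13669.9 km; running total=49250.0 km
Leg 3 bearing: y=sinΔλ·cosφ2=0.20172376, x=cosφ1·sinφ2-sinφ1·cosφ2·cosΔλ=-0.81466913; θ=atan2(y, x)=166.0925° ≈ 166.1°
Leg 4: φ1=-1.0439181, φ2=0.2907247, Δφ=1.3346428, Δλ=4.6200506 rad; a=sin²(Δφ/2)+cosφ1·cosφ2·sin²(Δλ/2)=0.6460957419; c=2·atan2(√a, √(1-a))=1.867313850; dist=6371·c=11896.657 ≈ 11896.7 km; running total=61146.7 km
Leg 4 bearing: y=sinΔλ·cosφ2=-0.95395500, x=cosφ1·sinφ2-sinφ1·cosφ2·cosΔλ=0.06777906; θ=atan2(y, x)=-85.9359° <0 so +360° → 274.0641° ≈ 274.1°
Leg 5: φ1=0.2907247, φ2=-0.7507848, Δφ=-1.0415095, Δλ=-2.5185956 rad; a=sin²(Δφ/2)+cosφ1·cosφ2·sin²(Δλ/2)=0.8822152934; c=2·atan2(√a, √(1-a))=2.440953980; dist=6371·c=15551.318 ≈ 15551.3 km; running total=76698.0 km
Leg 5 bearing: y=sinΔλ·cosφ2=-0.42660753, x=cosφ1·sinφ2-sinφ1·cosφ2·cosΔλ=-0.48337552; θ=atan2(y, x)=-138.5697° <0 so +360° → 221.4303° ≈ 221.4°
Leg 6: φ1=-0.7507848, φ2=-0.2155866, Δφ=0.5351982, Δλ=2.2803844 rad; a=sin²(Δφ/2)+cosφ1·cosφ2·sin²(Δλ/2)=0.6596978399; c=2·atan2(√a, √(1-a))=1.895888022; dist=6371·c=12078.703 ≈ 12078.7 km; running total=88776.7 km
Leg 6 bearing: y=sinΔλ·cosφ2=0.74106887, x=cosφ1·sinφ2-sinφ1·cosφ2·cosΔλ=-0.59059574; θ=atan2(y, x)=128.5531° ≈ 128.6°

Leg 1: dist=19462.1 km, bearing=260.4°
Leg 2: dist=16118.0 km, bearing=306.6°
Leg 3: dist=13669.9 km, bearing=166.1°
Leg 4: dist=11896.7 km, bearing=274.1°
Leg 5: dist=15551.3 km, bearing=221.4°
Leg 6: dist=12078.7 km, bearing=128.6°
Total: 88776.7 km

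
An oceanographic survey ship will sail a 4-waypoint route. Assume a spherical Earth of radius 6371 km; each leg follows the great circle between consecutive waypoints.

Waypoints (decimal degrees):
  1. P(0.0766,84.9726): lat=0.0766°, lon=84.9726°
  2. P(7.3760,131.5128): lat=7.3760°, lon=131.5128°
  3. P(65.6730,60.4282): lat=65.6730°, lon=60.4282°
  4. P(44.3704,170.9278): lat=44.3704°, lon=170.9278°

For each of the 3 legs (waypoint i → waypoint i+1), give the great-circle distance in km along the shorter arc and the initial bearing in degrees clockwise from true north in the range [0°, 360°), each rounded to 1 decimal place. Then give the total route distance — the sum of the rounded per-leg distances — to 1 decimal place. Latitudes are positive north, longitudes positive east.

Leg 1: φ1=0.0013369, φ2=0.1287355, Δφ=0.1273986, Δλ=0.8122797 rad; a=sin²(Δφ/2)+cosφ1·cosφ2·sin²(Δλ/2)=0.1588377059; c=2·atan2(√a, √(1-a))=0.819858595; dist=6371·c=5223.319 ≈ 5223.3 km; running total=5223.3 km
Leg 1 bearing: y=sinΔλ·cosφ2=0.71985071, x=cosφ1·sinφ2-sinφ1·cosφ2·cosΔλ=0.12746809; θ=atan2(y, x)=79.9584° ≈ 80.0°
Leg 2: φ1=0.1287355, φ2=1.1462101, Δφ=1.0174746, Δλ=-1.2406603 rad; a=sin²(Δφ/2)+cosφ1·cosφ2·sin²(Δλ/2)=0.3752916510; c=2·atan2(√a, √(1-a))=1.318718456; dist=6371·c=8401.555 ≈ 8401.6 km; running total=13624.9 km
Leg 2 bearing: y=sinΔλ·cosφ2=-0.38969812, x=cosφ1·sinφ2-sinφ1·cosφ2·cosΔλ=0.88652506; θ=atan2(y, x)=-23.7293° <0 so +360° → 336.2707° ≈ 336.3°
Leg 3: φ1=1.1462101, φ2=0.7744096, Δφ=-0.3718005, Δλ=1.9285818 rad; a=sin²(Δφ/2)+cosφ1·cosφ2·sin²(Δλ/2)=0.2329604305; c=2·atan2(√a, √(1-a))=1.007378171; dist=6371·c=6418.006 ≈ 6418.0 km; running total=20042.9 km
Leg 3 bearing: y=sinΔλ·cosφ2=0.66956692, x=cosφ1·sinφ2-sinφ1·cosφ2·cosΔλ=0.51617789; θ=atan2(y, x)=52.3709° ≈ 52.4°

Leg 1: dist=5223.3 km, bearing=80.0°
Leg 2: dist=8401.6 km, bearing=336.3°
Leg 3: dist=6418.0 km, bearing=52.4°
Total: 20042.9 km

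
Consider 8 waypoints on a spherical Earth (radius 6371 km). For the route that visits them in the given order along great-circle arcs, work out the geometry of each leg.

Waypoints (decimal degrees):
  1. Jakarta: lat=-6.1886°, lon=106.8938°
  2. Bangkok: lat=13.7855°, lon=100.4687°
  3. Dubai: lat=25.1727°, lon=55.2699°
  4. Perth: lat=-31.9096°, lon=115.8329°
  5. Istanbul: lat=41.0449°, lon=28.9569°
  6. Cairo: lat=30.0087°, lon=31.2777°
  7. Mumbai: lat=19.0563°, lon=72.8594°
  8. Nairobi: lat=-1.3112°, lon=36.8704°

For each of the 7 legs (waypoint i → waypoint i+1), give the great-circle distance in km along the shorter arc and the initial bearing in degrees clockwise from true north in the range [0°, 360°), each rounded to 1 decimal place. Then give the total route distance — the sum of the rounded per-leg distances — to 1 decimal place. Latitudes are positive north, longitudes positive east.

Leg 1: φ1=-0.1080114, φ2=0.2406024, Δφ=0.3486138, Δλ=-0.1121391 rad; a=sin²(Δφ/2)+cosφ1·cosφ2·sin²(Δλ/2)=0.0331087005; c=2·atan2(√a, √(1-a))=0.365954580; dist=6371·c=2331.497 ≈ 2331.5 km; running total=2331.5 km
Leg 1 bearing: y=sinΔλ·cosφ2=-0.10868082, x=cosφ1·sinφ2-sinφ1·cosφ2·cosΔλ=0.34093773; θ=atan2(y, x)=-17.6807° <0 so +360° → 342.3193° ≈ 342.3°
Leg 2: φ1=0.2406024, φ2=0.4393465, Δφ=0.1987441, Δλ=-0.7888679 rad; a=sin²(Δφ/2)+cosφ1·cosφ2·sin²(Δλ/2)=0.1396431860; c=2·atan2(√a, √(1-a))=0.765965138; dist=6371·c=4879.964 ≈ 4880.0 km; running total=7211.5 km
Leg 2 bearing: y=sinΔλ·cosφ2=-0.64216932, x=cosφ1·sinφ2-sinφ1·cosφ2·cosΔλ=0.26113297; θ=atan2(y, x)=-67.8713° <0 so +360° → 292.1287° ≈ 292.1°
Leg 3: φ1=0.4393465, φ2=-0.5569276, Δφ=-0.9962741, Δλ=1.0570238 rad; a=sin²(Δφ/2)+cosφ1·cosφ2·sin²(Δλ/2)=0.4236273236; c=2·atan2(√a, √(1-a))=1.417450696; dist=6371·c=9030.578 ≈ 9030.6 km; running total=16242.1 km
Leg 3 bearing: y=sinΔλ·cosφ2=0.73928945, x=cosφ1·sinφ2-sinφ1·cosφ2·cosΔλ=-0.65583532; θ=atan2(y, x)=131.5767° ≈ 131.6°
Leg 4: φ1=-0.5569276, φ2=0.7163686, Δφ=1.2732962, Δλ=-1.5162722 rad; a=sin²(Δφ/2)+cosφ1·cosφ2·sin²(Δλ/2)=0.6561011283; c=2·atan2(√a, √(1-a))=1.888306606; dist=6371·c=12030.401 ≈ 12030.4 km; running total=28272.5 km
Leg 4 bearing: y=sinΔλ·cosφ2=-0.75307444, x=cosφ1·sinφ2-sinφ1·cosφ2·cosΔλ=0.57914475; θ=atan2(y, x)=-52.4383° <0 so +360° → 307.5617° ≈ 307.6°
Leg 5: φ1=0.7163686, φ2=0.5237506, Δφ=-0.1926180, Δλ=0.0405056 rad; a=sin²(Δφ/2)+cosφ1·cosφ2·sin²(Δλ/2)=0.0095146309; c=2·atan2(√a, √(1-a))=0.195396633; dist=6371·c=1244.872 ≈ 1244.9 km; running total=29517.4 km
Leg 5 bearing: y=sinΔλ·cosφ2=0.03506621, x=cosφ1·sinφ2-sinφ1·cosφ2·cosΔλ=-0.19096275; θ=atan2(y, x)=169.5948° ≈ 169.6°
Leg 6: φ1=0.5237506, φ2=0.3325952, Δφ=-0.1911554, Δλ=0.7257376 rad; a=sin²(Δφ/2)+cosφ1·cosφ2·sin²(Δλ/2)=0.1122334116; c=2·atan2(√a, √(1-a))=0.683237109; dist=6371·c=4352.904 ≈ 4352.9 km; running total=33870.3 km
Leg 6 bearing: y=sinΔλ·cosφ2=0.62731608, x=cosφ1·sinφ2-sinφ1·cosφ2·cosΔλ=-0.07087190; θ=atan2(y, x)=96.4457° ≈ 96.4°
Leg 7: φ1=0.3325952, φ2=-0.0228848, Δφ=-0.3554799, Δλ=-0.6281265 rad; a=sin²(Δφ/2)+cosφ1·cosφ2·sin²(Δλ/2)=0.1214416736; c=2·atan2(√a, √(1-a))=0.711908222; dist=6371·c=4535.567 ≈ 4535.6 km; running total=38405.9 km
Leg 7 bearing: y=sinΔλ·cosφ2=-0.58747605, x=cosφ1·sinφ2-sinφ1·cosφ2·cosΔλ=-0.28573810; θ=atan2(y, x)=-115.9375° <0 so +360° → 244.0625° ≈ 244.1°

Leg 1: dist=2331.5 km, bearing=342.3°
Leg 2: dist=4880.0 km, bearing=292.1°
Leg 3: dist=9030.6 km, bearing=131.6°
Leg 4: dist=12030.4 km, bearing=307.6°
Leg 5: dist=1244.9 km, bearing=169.6°
Leg 6: dist=4352.9 km, bearing=96.4°
Leg 7: dist=4535.6 km, bearing=244.1°
Total: 38405.9 km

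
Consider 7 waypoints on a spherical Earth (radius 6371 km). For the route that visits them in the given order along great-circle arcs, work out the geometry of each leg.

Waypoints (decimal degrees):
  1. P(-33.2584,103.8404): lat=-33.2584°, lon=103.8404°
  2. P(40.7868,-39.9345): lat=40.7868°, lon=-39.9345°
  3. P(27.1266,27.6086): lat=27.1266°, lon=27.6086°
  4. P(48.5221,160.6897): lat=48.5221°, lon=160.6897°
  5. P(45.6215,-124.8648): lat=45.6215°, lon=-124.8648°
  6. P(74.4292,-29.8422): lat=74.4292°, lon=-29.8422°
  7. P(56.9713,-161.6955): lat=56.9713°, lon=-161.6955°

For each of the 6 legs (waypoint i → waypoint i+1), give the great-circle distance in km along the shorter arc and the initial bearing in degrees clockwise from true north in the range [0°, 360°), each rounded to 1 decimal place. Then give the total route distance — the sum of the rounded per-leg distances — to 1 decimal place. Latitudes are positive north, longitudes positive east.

Leg 1: φ1=-0.5804686, φ2=0.7118640, Δφ=1.2923325, Δλ=-2.5093454 rad; a=sin²(Δφ/2)+cosφ1·cosφ2·sin²(Δλ/2)=0.9344985312; c=2·atan2(√a, √(1-a))=2.623968141; dist=6371·c=16717.301 ≈ 16717.3 km; running total=16717.3 km
Leg 1 bearing: y=sinΔλ·cosφ2=-0.44744208, x=cosφ1·sinφ2-sinφ1·cosφ2·cosΔλ=0.21128106; θ=atan2(y, x)=-64.7234° <0 so +360° → 295.2766° ≈ 295.3°
Leg 2: φ1=0.7118640, φ2=0.4734485, Δφ=-0.2384155, Δλ=1.1788495 rad; a=sin²(Δφ/2)+cosφ1·cosφ2·sin²(Δλ/2)=0.2223701135; c=2·atan2(√a, √(1-a))=0.982121045; dist=6371·c=6257.093 ≈ 6257.1 km; running total=22974.4 km
Leg 2 bearing: y=sinΔλ·cosφ2=0.82250988, x=cosφ1·sinφ2-sinφ1·cosφ2·cosΔλ=0.12314252; θ=atan2(y, x)=81.4852° ≈ 81.5°
Leg 3: φ1=0.4734485, φ2=0.8468704, Δφ=0.3734219, Δλ=2.3227034 rad; a=sin²(Δφ/2)+cosφ1·cosφ2·sin²(Δλ/2)=0.5305110873; c=2·atan2(√a, √(1-a))=1.631856436; dist=6371·c=10396.557 ≈ 10396.6 km; running total=33371.0 km
Leg 3 bearing: y=sinΔλ·cosφ2=0.48375845, x=cosφ1·sinφ2-sinφ1·cosφ2·cosΔλ=0.87307162; θ=atan2(y, x)=28.9903° ≈ 29.0°
Leg 4: φ1=0.8468704, φ2=0.7962454, Δφ=-0.0506250, Δλ=-4.9838662 rad; a=sin²(Δφ/2)+cosφ1·cosφ2·sin²(Δλ/2)=0.1701473342; c=2·atan2(√a, √(1-a))=0.850369728; dist=6371·c=5417.706 ≈ 5417.7 km; running total=38788.7 km
Leg 4 bearing: y=sinΔλ·cosφ2=0.67378041, x=cosφ1·sinφ2-sinφ1·cosφ2·cosΔλ=0.33287960; θ=atan2(y, x)=63.7084° ≈ 63.7°
Leg 5: φ1=0.7962454, φ2=1.2990346, Δφ=0.5027892, Δλ=1.6584572 rad; a=sin²(Δφ/2)+cosφ1·cosφ2·sin²(Δλ/2)=0.1639660866; c=2·atan2(√a, √(1-a))=0.833798553; dist=6371·c=5312.131 ≈ 5312.1 km; running total=44100.8 km
Leg 5 bearing: y=sinΔλ·cosφ2=0.26739822, x=cosφ1·sinφ2-sinφ1·cosφ2·cosΔλ=0.69052373; θ=atan2(y, x)=21.1684° ≈ 21.2°
Leg 6: φ1=1.2990346, φ2=0.9943368, Δφ=-0.3046978, Δλ=-2.3012742 rad; a=sin²(Δφ/2)+cosφ1·cosφ2·sin²(Δλ/2)=0.1449967517; c=2·atan2(√a, √(1-a))=0.781288892; dist=6371·c=4977.592 ≈ 4977.6 km; running total=49078.4 km
Leg 6 bearing: y=sinΔλ·cosφ2=-0.40599031, x=cosφ1·sinφ2-sinφ1·cosφ2·cosΔλ=0.57538043; θ=atan2(y, x)=-35.2069° <0 so +360° → 324.7931° ≈ 324.8°

Leg 1: dist=16717.3 km, bearing=295.3°
Leg 2: dist=6257.1 km, bearing=81.5°
Leg 3: dist=10396.6 km, bearing=29.0°
Leg 4: dist=5417.7 km, bearing=63.7°
Leg 5: dist=5312.1 km, bearing=21.2°
Leg 6: dist=4977.6 km, bearing=324.8°
Total: 49078.4 km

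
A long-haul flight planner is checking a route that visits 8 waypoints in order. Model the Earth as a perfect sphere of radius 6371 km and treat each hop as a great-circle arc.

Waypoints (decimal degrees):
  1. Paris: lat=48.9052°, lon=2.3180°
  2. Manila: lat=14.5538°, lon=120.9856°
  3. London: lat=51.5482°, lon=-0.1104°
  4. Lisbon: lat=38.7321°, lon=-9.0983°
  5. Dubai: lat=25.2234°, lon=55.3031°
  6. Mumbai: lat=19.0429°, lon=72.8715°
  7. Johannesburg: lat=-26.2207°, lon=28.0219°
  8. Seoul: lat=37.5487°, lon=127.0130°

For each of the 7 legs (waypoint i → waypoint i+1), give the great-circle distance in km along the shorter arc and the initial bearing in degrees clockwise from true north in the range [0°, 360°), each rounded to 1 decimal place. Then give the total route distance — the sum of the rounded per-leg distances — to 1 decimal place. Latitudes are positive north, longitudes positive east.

Leg 1: dist=10747.2 km, bearing=58.8°
Leg 2: dist=10735.9 km, bearing=327.6°
Leg 3: dist=1587.1 km, bearing=209.6°
Leg 4: dist=6131.5 km, bearing=83.9°
Leg 5: dist=1933.5 km, bearing=107.3°
Leg 6: dist=6983.4 km, bearing=225.3°
Leg 7: dist=12493.8 km, bearing=57.9°
Total: 50612.4 km

Leg 1: φ1=0.8535568, φ2=0.2540117, Δφ=-0.5995450, Δλ=2.0711403 rad; a=sin²(Δφ/2)+cosφ1·cosφ2·sin²(Δλ/2)=0.5579163680; c=2·atan2(√a, √(1-a))=1.686889665; dist=6371·c=10747.174 ≈ 10747.2 km; running total=10747.2 km
Leg 1 bearing: y=sinΔλ·cosφ2=0.84926310, x=cosφ1·sinφ2-sinφ1·cosφ2·cosΔλ=0.51510674; θ=atan2(y, x)=58.7618° ≈ 58.8°
Leg 2: φ1=0.2540117, φ2=0.8996858, Δφ=0.6456741, Δλ=-2.1135239 rad; a=sin²(Δφ/2)+cosφ1·cosφ2·sin²(Δλ/2)=0.5570370676; c=2·atan2(√a, √(1-a))=1.685119328; dist=6371·c=10735.895 ≈ 10735.9 km; running total=21483.1 km
Leg 2 bearing: y=sinΔλ·cosφ2=-0.53249729, x=cosφ1·sinφ2-sinφ1·cosφ2·cosΔλ=0.83870956; θ=atan2(y, x)=-32.4115° <0 so +360° → 327.5885° ≈ 327.6°
Leg 3: φ1=0.8996858, φ2=0.6760027, Δφ=-0.2236831, Δλ=-0.1568684 rad; a=sin²(Δφ/2)+cosφ1·cosφ2·sin²(Δλ/2)=0.0154346392; c=2·atan2(√a, √(1-a))=0.249116108; dist=6371·c=1587.119 ≈ 1587.1 km; running total=23070.2 km
Leg 3 bearing: y=sinΔλ·cosφ2=-0.12186868, x=cosφ1·sinφ2-sinφ1·cosφ2·cosΔλ=-0.21432142; θ=atan2(y, x)=-150.3763° <0 so +360° → 209.6237° ≈ 209.6°
Leg 4: φ1=0.6760027, φ2=0.4402314, Δφ=-0.2357713, Δλ=1.1240165 rad; a=sin²(Δφ/2)+cosφ1·cosφ2·sin²(Δλ/2)=0.2142295912; c=2·atan2(√a, √(1-a))=0.962413964; dist=6371·c=6131.539 ≈ 6131.5 km; running total=29201.7 km
Leg 4 bearing: y=sinΔλ·cosφ2=0.81585513, x=cosφ1·sinφ2-sinφ1·cosφ2·cosΔλ=0.08787208; θ=atan2(y, x)=83.8526° ≈ 83.9°
Leg 5: φ1=0.4402314, φ2=0.3323613, Δφ=-0.1078701, Δλ=0.3066264 rad; a=sin²(Δφ/2)+cosφ1·cosφ2·sin²(Δλ/2)=0.0228493224; c=2·atan2(√a, √(1-a))=0.303483148; dist=6371·c=1933.491 ≈ 1933.5 km; running total=31135.2 km
Leg 5 bearing: y=sinΔλ·cosφ2=0.28532558, x=cosφ1·sinφ2-sinφ1·cosφ2·cosΔλ=-0.08887203; θ=atan2(y, x)=107.3006° ≈ 107.3°
Leg 6: φ1=0.3323613, φ2=-0.4576375, Δφ=-0.7899989, Δλ=-0.7827732 rad; a=sin²(Δφ/2)+cosφ1·cosφ2·sin²(Δλ/2)=0.2714783685; c=2·atan2(√a, √(1-a))=1.096128230; dist=6371·c=6983.433 ≈ 6983.4 km; running total=38118.6 km
Leg 6 bearing: y=sinΔλ·cosφ2=-0.63267732, x=cosφ1·sinφ2-sinφ1·cosφ2·cosΔλ=-0.62516467; θ=atan2(y, x)=-134.6578° <0 so +360° → 225.3422° ≈ 225.3°
Leg 7: φ1=-0.4576375, φ2=0.6553484, Δφ=1.1129860, Δλ=1.7277206 rad; a=sin²(Δφ/2)+cosφ1·cosφ2·sin²(Δλ/2)=0.6902110414; c=2·atan2(√a, √(1-a))=1.961048979; dist=6371·c=12493.843 ≈ 12493.8 km; running total=50612.4 km
Leg 7 bearing: y=sinΔλ·cosφ2=0.78309376, x=cosφ1·sinφ2-sinφ1·cosφ2·cosΔλ=0.49197887; θ=atan2(y, x)=57.8609° ≈ 57.9°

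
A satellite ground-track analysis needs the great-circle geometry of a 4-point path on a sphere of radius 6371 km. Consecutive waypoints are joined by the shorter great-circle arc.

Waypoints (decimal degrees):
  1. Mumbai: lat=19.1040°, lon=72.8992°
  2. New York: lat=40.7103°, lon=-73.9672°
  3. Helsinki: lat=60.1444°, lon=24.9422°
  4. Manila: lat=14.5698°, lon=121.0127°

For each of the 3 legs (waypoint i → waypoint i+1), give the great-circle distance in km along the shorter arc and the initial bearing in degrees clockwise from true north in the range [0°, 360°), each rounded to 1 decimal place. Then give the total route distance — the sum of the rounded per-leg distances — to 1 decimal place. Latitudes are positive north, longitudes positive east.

Leg 1: dist=12534.6 km, bearing=333.3°
Leg 2: dist=6618.4 km, bearing=34.8°
Leg 3: dist=8937.2 km, bearing=77.5°
Total: 28090.2 km

Leg 1: φ1=0.3334277, φ2=0.7105288, Δφ=0.3771011, Δλ=-2.5633022 rad; a=sin²(Δφ/2)+cosφ1·cosφ2·sin²(Δλ/2)=0.6931687505; c=2·atan2(√a, √(1-a))=1.967453799; dist=6371·c=12534.648 ≈ 12534.6 km; running total=12534.6 km
Leg 1 bearing: y=sinΔλ·cosφ2=-0.41432694, x=cosφ1·sinφ2-sinφ1·cosφ2·cosΔλ=0.82406100; θ=atan2(y, x)=-26.6926° <0 so +360° → 333.3074° ≈ 333.3°
Leg 2: φ1=0.7105288, φ2=1.0497178, Δφ=0.3391890, Δλ=1.7262947 rad; a=sin²(Δφ/2)+cosφ1·cosφ2·sin²(Δλ/2)=0.2463848332; c=2·atan2(√a, √(1-a))=1.038828364; dist=6371·c=6618.376 ≈ 6618.4 km; running total=19153.0 km
Leg 2 bearing: y=sinΔλ·cosφ2=0.49180940, x=cosφ1·sinφ2-sinφ1·cosφ2·cosΔλ=0.70770114; θ=atan2(y, x)=34.7970° ≈ 34.8°
Leg 3: φ1=1.0497178, φ2=0.2542910, Δφ=-0.7954268, Δλ=1.6767465 rad; a=sin²(Δφ/2)+cosφ1·cosφ2·sin²(Δλ/2)=0.4163895465; c=2·atan2(√a, √(1-a))=1.402786119; dist=6371·c=8937.150 ≈ 8937.2 km; running total=28090.2 km
Leg 3 bearing: y=sinΔλ·cosφ2=0.96241475, x=cosφ1·sinφ2-sinφ1·cosφ2·cosΔλ=0.21399771; θ=atan2(y, x)=77.4639° ≈ 77.5°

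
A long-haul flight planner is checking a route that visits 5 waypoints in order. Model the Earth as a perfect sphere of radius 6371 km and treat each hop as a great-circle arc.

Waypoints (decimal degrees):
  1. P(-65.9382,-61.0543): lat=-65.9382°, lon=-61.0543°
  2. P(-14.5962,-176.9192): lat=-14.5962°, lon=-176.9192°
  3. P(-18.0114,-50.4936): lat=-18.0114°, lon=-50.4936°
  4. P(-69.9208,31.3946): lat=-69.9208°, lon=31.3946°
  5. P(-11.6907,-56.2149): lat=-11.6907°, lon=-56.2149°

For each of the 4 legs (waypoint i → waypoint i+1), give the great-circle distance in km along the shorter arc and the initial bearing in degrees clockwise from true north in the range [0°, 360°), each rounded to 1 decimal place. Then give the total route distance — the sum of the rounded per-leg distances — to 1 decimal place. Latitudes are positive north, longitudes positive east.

Leg 1: dist=9638.0 km, bearing=240.7°
Leg 2: dist=13114.2 km, bearing=120.0°
Leg 3: dist=7821.2 km, bearing=158.8°
Leg 4: dist=8696.5 km, bearing=268.2°
Total: 39269.9 km

Leg 1: φ1=-1.1508387, φ2=-0.2547517, Δφ=0.8960869, Δλ=-2.0222240 rad; a=sin²(Δφ/2)+cosφ1·cosφ2·sin²(Δλ/2)=0.4710104121; c=2·atan2(√a, √(1-a))=1.512784618; dist=6371·c=9637.951 ≈ 9638.0 km; running total=9638.0 km
Leg 1 bearing: y=sinΔλ·cosφ2=-0.87078414, x=cosφ1·sinφ2-sinφ1·cosφ2·cosΔλ=-0.48823498; θ=atan2(y, x)=-119.2787° <0 so +360° → 240.7213° ≈ 240.7°
Leg 2: φ1=-0.2547517, φ2=-0.3143582, Δφ=-0.0596065, Δλ=2.2065430 rad; a=sin²(Δφ/2)+cosφ1·cosφ2·sin²(Δλ/2)=0.7342671132; c=2·atan2(√a, √(1-a))=2.058427217; dist=6371·c=13114.240 ≈ 13114.2 km; running total=22752.2 km
Leg 2 bearing: y=sinΔλ·cosφ2=0.76519776, x=cosφ1·sinφ2-sinφ1·cosφ2·cosΔλ=-0.44152923; θ=atan2(y, x)=119.9855° ≈ 120.0°
Leg 3: φ1=-0.3143582, φ2=-1.2203482, Δφ=-0.9059899, Δλ=1.4292187 rad; a=sin²(Δφ/2)+cosφ1·cosφ2·sin²(Δλ/2)=0.3317588128; c=2·atan2(√a, √(1-a))=1.227617374; dist=6371·c=7821.150 ≈ 7821.2 km; running total=30573.4 km
Leg 3 bearing: y=sinΔλ·cosφ2=0.33988372, x=cosφ1·sinφ2-sinφ1·cosφ2·cosΔλ=-0.87821334; θ=atan2(y, x)=158.8427° ≈ 158.8°
Leg 4: φ1=-1.2203482, φ2=-0.2040412, Δφ=1.0163070, Δλ=-1.5290742 rad; a=sin²(Δφ/2)+cosφ1·cosφ2·sin²(Δλ/2)=0.3978324233; c=2·atan2(√a, √(1-a))=1.365011844; dist=6371·c=8696.490 ≈ 8696.5 km; running total=39269.9 km
Leg 4 bearing: y=sinΔλ·cosφ2=-0.97840353, x=cosφ1·sinφ2-sinφ1·cosφ2·cosΔλ=-0.03120395; θ=atan2(y, x)=-91.8267° <0 so +360° → 268.1733° ≈ 268.2°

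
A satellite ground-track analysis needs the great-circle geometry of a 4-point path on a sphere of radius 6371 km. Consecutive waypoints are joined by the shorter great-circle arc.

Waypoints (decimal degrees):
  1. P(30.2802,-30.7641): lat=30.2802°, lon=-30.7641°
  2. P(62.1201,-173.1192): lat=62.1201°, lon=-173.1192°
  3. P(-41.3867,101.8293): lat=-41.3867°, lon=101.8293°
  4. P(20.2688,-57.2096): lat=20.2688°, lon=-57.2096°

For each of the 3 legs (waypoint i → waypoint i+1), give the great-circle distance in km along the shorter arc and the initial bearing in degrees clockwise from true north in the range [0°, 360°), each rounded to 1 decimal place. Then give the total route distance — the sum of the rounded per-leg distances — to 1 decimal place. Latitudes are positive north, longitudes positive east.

Leg 1: φ1=0.5284892, φ2=1.0842003, Δφ=0.5557111, Δλ=-2.4845652 rad; a=sin²(Δφ/2)+cosφ1·cosφ2·sin²(Δλ/2)=0.4370239272; c=2·atan2(√a, √(1-a))=1.444508765; dist=6371·c=9202.965 ≈ 9203.0 km; running total=9203.0 km
Leg 1 bearing: y=sinΔλ·cosφ2=-0.28560618, x=cosφ1·sinφ2-sinφ1·cosφ2·cosΔλ=0.95003430; θ=atan2(y, x)=-16.7322° <0 so +360° → 343.2678° ≈ 343.3°
Leg 2: φ1=1.0842003, φ2=-0.7223342, Δφ=-1.8065345, Δλ=4.7987566 rad; a=sin²(Δφ/2)+cosφ1·cosφ2·sin²(Δλ/2)=0.7770679303; c=2·atan2(√a, √(1-a))=2.158120837; dist=6371·c=13749.388 ≈ 13749.4 km; running total=22952.4 km
Leg 2 bearing: y=sinΔλ·cosφ2=-0.74746805, x=cosφ1·sinφ2-sinφ1·cosφ2·cosΔλ=-0.36636725; θ=atan2(y, x)=-116.1115° <0 so +360° → 243.8885° ≈ 243.9°
Leg 3: φ1=-0.7223342, φ2=0.3537573, Δφ=1.0760915, Δλ=-2.7757524 rad; a=sin²(Δφ/2)+cosφ1·cosφ2·sin²(Δλ/2)=0.9431327931; c=2·atan2(√a, √(1-a))=2.660015636; dist=6371·c=16946.960 ≈ 16947.0 km; running total=39899.4 km
Leg 3 bearing: y=sinΔλ·cosφ2=-0.33558232, x=cosφ1·sinφ2-sinφ1·cosφ2·cosΔλ=-0.31924570; θ=atan2(y, x)=-133.5709° <0 so +360° → 226.4291° ≈ 226.4°

Leg 1: dist=9203.0 km, bearing=343.3°
Leg 2: dist=13749.4 km, bearing=243.9°
Leg 3: dist=16947.0 km, bearing=226.4°
Total: 39899.4 km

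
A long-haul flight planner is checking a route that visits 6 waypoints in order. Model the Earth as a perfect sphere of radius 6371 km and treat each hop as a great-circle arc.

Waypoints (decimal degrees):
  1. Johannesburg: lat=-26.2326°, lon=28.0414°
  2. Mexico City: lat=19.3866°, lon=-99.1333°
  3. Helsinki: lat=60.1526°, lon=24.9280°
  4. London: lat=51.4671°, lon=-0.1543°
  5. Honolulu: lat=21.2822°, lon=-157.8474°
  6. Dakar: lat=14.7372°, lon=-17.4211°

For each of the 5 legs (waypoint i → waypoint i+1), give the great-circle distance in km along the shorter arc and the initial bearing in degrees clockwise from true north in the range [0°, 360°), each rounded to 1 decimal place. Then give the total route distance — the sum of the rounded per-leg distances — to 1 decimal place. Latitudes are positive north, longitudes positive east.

Leg 1: φ1=-0.4578452, φ2=0.3383600, Δφ=0.7962052, Δλ=-2.2196172 rad; a=sin²(Δφ/2)+cosφ1·cosφ2·sin²(Δλ/2)=0.8290025973; c=2·atan2(√a, √(1-a))=2.288962914; dist=6371·c=14582.983 ≈ 14583.0 km; running total=14583.0 km
Leg 1 bearing: y=sinΔλ·cosφ2=-0.75161868, x=cosφ1·sinφ2-sinφ1·cosφ2·cosΔλ=0.04580957; θ=atan2(y, x)=-86.5123° <0 so +360° → 273.4877° ≈ 273.5°
Leg 2: φ1=0.3383600, φ2=1.0498609, Δφ=0.7115009, Δλ=2.1652782 rad; a=sin²(Δφ/2)+cosφ1·cosφ2·sin²(Δλ/2)=0.4875160623; c=2·atan2(√a, √(1-a))=1.545825856; dist=6371·c=9848.457 ≈ 9848.5 km; running total=24431.5 km
Leg 2 bearing: y=sinΔλ·cosφ2=0.41230711, x=cosφ1·sinφ2-sinφ1·cosφ2·cosΔλ=0.91070272; θ=atan2(y, x)=24.3579° ≈ 24.4°
Leg 3: φ1=1.0498609, φ2=0.8982704, Δφ=-0.1515906, Δλ=-0.4377687 rad; a=sin²(Δφ/2)+cosφ1·cosφ2·sin²(Δλ/2)=0.0203525360; c=2·atan2(√a, √(1-a))=0.286301449; dist=6371·c=1824.027 ≈ 1824.0 km; running total=26255.5 km
Leg 3 bearing: y=sinΔλ·cosφ2=-0.26408665, x=cosφ1·sinφ2-sinφ1·cosφ2·cosΔλ=-0.10005740; θ=atan2(y, x)=-110.7507° <0 so +360° → 249.2493° ≈ 249.2°
Leg 4: φ1=0.8982704, φ2=0.3714445, Δφ=-0.5268259, Δλ=-2.7522638 rad; a=sin²(Δφ/2)+cosφ1·cosφ2·sin²(Δλ/2)=0.6265562141; c=2·atan2(√a, √(1-a))=1.826692425; dist=6371·c=11637.857 ≈ 11637.9 km; running total=37893.4 km
Leg 4 bearing: y=sinΔλ·cosφ2=-0.35368260, x=cosφ1·sinφ2-sinφ1·cosφ2·cosΔλ=0.90046805; θ=atan2(y, x)=-21.4437° <0 so +360° → 338.5563° ≈ 338.6°
Leg 5: φ1=0.3714445, φ2=0.2572127, Δφ=-0.1142318, Δλ=2.4509013 rad; a=sin²(Δφ/2)+cosφ1·cosφ2·sin²(Δλ/2)=0.8011397334; c=2·atan2(√a, √(1-a))=2.217149824; dist=6371·c=14125.462 ≈ 14125.5 km; running total=52018.9 km
Leg 5 bearing: y=sinΔλ·cosφ2=0.61611241, x=cosφ1·sinφ2-sinφ1·cosφ2·cosΔλ=0.50760708; θ=atan2(y, x)=50.5153° ≈ 50.5°

Leg 1: dist=14583.0 km, bearing=273.5°
Leg 2: dist=9848.5 km, bearing=24.4°
Leg 3: dist=1824.0 km, bearing=249.2°
Leg 4: dist=11637.9 km, bearing=338.6°
Leg 5: dist=14125.5 km, bearing=50.5°
Total: 52018.9 km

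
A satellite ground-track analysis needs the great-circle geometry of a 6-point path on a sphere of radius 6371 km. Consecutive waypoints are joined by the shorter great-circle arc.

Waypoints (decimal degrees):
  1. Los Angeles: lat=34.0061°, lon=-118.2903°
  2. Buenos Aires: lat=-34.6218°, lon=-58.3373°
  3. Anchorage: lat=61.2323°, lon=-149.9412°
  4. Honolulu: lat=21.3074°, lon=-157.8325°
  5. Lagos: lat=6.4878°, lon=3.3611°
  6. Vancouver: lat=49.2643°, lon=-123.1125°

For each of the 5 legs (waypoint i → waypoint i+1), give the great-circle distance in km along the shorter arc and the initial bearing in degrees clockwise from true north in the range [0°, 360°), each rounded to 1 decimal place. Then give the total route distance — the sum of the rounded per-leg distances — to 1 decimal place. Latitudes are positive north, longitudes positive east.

Leg 1: φ1=0.5935184, φ2=-0.6042644, Δφ=-1.1977828, Δλ=1.0463772 rad; a=sin²(Δφ/2)+cosφ1·cosφ2·sin²(Δλ/2)=0.4880917649; c=2·atan2(√a, √(1-a))=1.546977604; dist=6371·c=9855.794 ≈ 9855.8 km; running total=9855.8 km
Leg 1 bearing: y=sinΔλ·cosφ2=0.71233208, x=cosφ1·sinφ2-sinφ1·cosφ2·cosΔλ=-0.70143836; θ=atan2(y, x)=134.5585° ≈ 134.6°
Leg 2: φ1=-0.6042644, φ2=1.0687052, Δφ=1.6729696, Δλ=-1.5987897 rad; a=sin²(Δφ/2)+cosφ1·cosφ2·sin²(Δλ/2)=0.7545594439; c=2·atan2(√a, √(1-a))=2.104957086; dist=6371·c=13410.682 ≈ 13410.7 km; running total=23266.5 km
Leg 2 bearing: y=sinΔλ·cosφ2=-0.48107104, x=cosφ1·sinφ2-sinφ1·cosφ2·cosΔλ=0.71370065; θ=atan2(y, x)=-33.9820° <0 so +360° → 326.0180° ≈ 326.0°
Leg 3: φ1=1.0687052, φ2=0.3718843, Δφ=-0.6968210, Δλ=-0.1377292 rad; a=sin²(Δφ/2)+cosφ1·cosφ2·sin²(Δλ/2)=0.1186797686; c=2·atan2(√a, √(1-a))=0.703410772; dist=6371·c=4481.430 ≈ 4481.4 km; running total=27747.9 km
Leg 3 bearing: y=sinΔλ·cosφ2=-0.12790931, x=cosφ1·sinφ2-sinφ1·cosφ2·cosΔλ=-0.63404947; θ=atan2(y, x)=-168.5946° <0 so +360° → 191.4054° ≈ 191.4°
Leg 4: φ1=0.3718843, φ2=0.1132335, Δφ=-0.2586508, Δλ=2.8133591 rad; a=sin²(Δφ/2)+cosφ1·cosφ2·sin²(Δλ/2)=0.9176005553; c=2·atan2(√a, √(1-a))=2.559294703; dist=6371·c=16305.267 ≈ 16305.3 km; running total=44053.2 km
Leg 4 bearing: y=sinΔλ·cosφ2=0.32030695, x=cosφ1·sinφ2-sinφ1·cosφ2·cosΔλ=0.44703754; θ=atan2(y, x)=35.6220° ≈ 35.6°
Leg 5: φ1=0.1132335, φ2=0.8598242, Δφ=0.7465908, Δλ=-2.2073807 rad; a=sin²(Δφ/2)+cosφ1·cosφ2·sin²(Δλ/2)=0.6499104745; c=2·atan2(√a, √(1-a))=1.875301290; dist=6371·c=11947.545 ≈ 11947.5 km; running total=56000.7 km
Leg 5 bearing: y=sinΔλ·cosφ2=-0.52475220, x=cosφ1·sinφ2-sinφ1·cosφ2·cosΔλ=0.79670730; θ=atan2(y, x)=-33.3709° <0 so +360° → 326.6291° ≈ 326.6°

Leg 1: dist=9855.8 km, bearing=134.6°
Leg 2: dist=13410.7 km, bearing=326.0°
Leg 3: dist=4481.4 km, bearing=191.4°
Leg 4: dist=16305.3 km, bearing=35.6°
Leg 5: dist=11947.5 km, bearing=326.6°
Total: 56000.7 km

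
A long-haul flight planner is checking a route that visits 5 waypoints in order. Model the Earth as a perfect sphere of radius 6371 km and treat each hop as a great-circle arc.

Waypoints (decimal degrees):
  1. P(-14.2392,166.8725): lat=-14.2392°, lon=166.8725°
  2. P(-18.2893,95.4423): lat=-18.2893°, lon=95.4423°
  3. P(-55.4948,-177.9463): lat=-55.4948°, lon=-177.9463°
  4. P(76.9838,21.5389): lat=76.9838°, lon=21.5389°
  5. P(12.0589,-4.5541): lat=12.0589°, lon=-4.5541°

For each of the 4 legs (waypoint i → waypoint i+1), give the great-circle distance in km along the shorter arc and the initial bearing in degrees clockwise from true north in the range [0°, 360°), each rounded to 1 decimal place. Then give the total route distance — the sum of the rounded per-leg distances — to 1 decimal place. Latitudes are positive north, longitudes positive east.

Leg 1: φ1=-0.2485209, φ2=-0.3192085, Δφ=-0.0706876, Δλ=-1.2466922 rad; a=sin²(Δφ/2)+cosφ1·cosφ2·sin²(Δλ/2)=0.3148639877; c=2·atan2(√a, √(1-a))=1.191494485; dist=6371·c=7591.011 ≈ 7591.0 km; running total=7591.0 km
Leg 1 bearing: y=sinΔλ·cosφ2=-0.90005054, x=cosφ1·sinφ2-sinφ1·cosφ2·cosΔλ=-0.22979917; θ=atan2(y, x)=-104.3227° <0 so +360° → 255.6773° ≈ 255.7°
Leg 2: φ1=-0.3192085, φ2=-0.9685670, Δφ=-0.6493585, Δλ=-4.7715312 rad; a=sin²(Δφ/2)+cosφ1·cosφ2·sin²(Δλ/2)=0.3548004383; c=2·atan2(√a, √(1-a))=1.276152418; dist=6371·c=8130.367 ≈ 8130.4 km; running total=15721.4 km
Leg 2 bearing: y=sinΔλ·cosφ2=0.56549060, x=cosφ1·sinφ2-sinφ1·cosφ2·cosΔλ=-0.77193830; θ=atan2(y, x)=143.7750° ≈ 143.8°
Leg 3: φ1=-0.9685670, φ2=1.3436208, Δφ=2.3121878, Δλ=3.4816735 rad; a=sin²(Δφ/2)+cosφ1·cosφ2·sin²(Δλ/2)=0.9615903681; c=2·atan2(√a, √(1-a))=2.747071535; dist=6371·c=17501.593 ≈ 17501.6 km; running total=33223.0 km
Leg 3 bearing: y=sinΔλ·cosφ2=-0.07512732, x=cosφ1·sinφ2-sinφ1·cosφ2·cosΔλ=0.37695254; θ=atan2(y, x)=-11.2715° <0 so +360° → 348.7285° ≈ 348.7°
Leg 4: φ1=1.3436208, φ2=0.2104675, Δφ=-1.1331533, Δλ=-0.4554088 rad; a=sin²(Δφ/2)+cosφ1·cosφ2·sin²(Δλ/2)=0.2993212114; c=2·atan2(√a, √(1-a))=1.157797763; dist=6371·c=7376.330 ≈ 7376.3 km; running total=40599.3 km
Leg 4 bearing: y=sinΔλ·cosφ2=-0.43012389, x=cosφ1·sinφ2-sinφ1·cosφ2·cosΔλ=-0.80864426; θ=atan2(y, x)=-151.9912° <0 so +360° → 208.0088° ≈ 208.0°

Leg 1: dist=7591.0 km, bearing=255.7°
Leg 2: dist=8130.4 km, bearing=143.8°
Leg 3: dist=17501.6 km, bearing=348.7°
Leg 4: dist=7376.3 km, bearing=208.0°
Total: 40599.3 km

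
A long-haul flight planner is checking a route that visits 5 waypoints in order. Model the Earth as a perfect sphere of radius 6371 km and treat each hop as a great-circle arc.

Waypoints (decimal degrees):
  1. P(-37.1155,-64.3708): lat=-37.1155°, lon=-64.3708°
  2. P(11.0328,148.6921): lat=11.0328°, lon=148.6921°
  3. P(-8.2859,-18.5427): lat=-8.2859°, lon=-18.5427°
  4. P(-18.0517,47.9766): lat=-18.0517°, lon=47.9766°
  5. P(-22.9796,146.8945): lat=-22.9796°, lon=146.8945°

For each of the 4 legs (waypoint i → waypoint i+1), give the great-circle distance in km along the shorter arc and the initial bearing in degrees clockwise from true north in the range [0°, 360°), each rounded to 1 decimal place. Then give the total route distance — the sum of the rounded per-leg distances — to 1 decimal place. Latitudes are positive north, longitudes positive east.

Leg 1: dist=15620.9 km, bearing=237.3°
Leg 2: dist=18583.1 km, bearing=281.2°
Leg 3: dist=7249.4 km, bearing=106.1°
Leg 4: dist=10101.3 km, bearing=114.5°
Total: 51554.7 km

Leg 1: φ1=-0.6477877, φ2=0.1925587, Δφ=0.8403464, Δλ=3.7186491 rad; a=sin²(Δφ/2)+cosφ1·cosφ2·sin²(Δλ/2)=0.8857111291; c=2·atan2(√a, √(1-a))=2.451869578; dist=6371·c=15620.861 ≈ 15620.9 km; running total=15620.9 km
Leg 1 bearing: y=sinΔλ·cosφ2=-0.53547627, x=cosφ1·sinφ2-sinφ1·cosφ2·cosΔλ=-0.34376281; θ=atan2(y, x)=-122.6995° <0 so +360° → 237.3005° ≈ 237.3°
Leg 2: φ1=0.1925587, φ2=-0.1446162, Δφ=-0.3371749, Δλ=-2.9187979 rad; a=sin²(Δφ/2)+cosφ1·cosφ2·sin²(Δλ/2)=0.9874223835; c=2·atan2(√a, √(1-a))=2.916819832; dist=6371·c=18583.059 ≈ 18583.1 km; running total=34204.0 km
Leg 2 bearing: y=sinΔλ·cosφ2=-0.21864968, x=cosφ1·sinφ2-sinφ1·cosφ2·cosΔλ=0.04324349; θ=atan2(y, x)=-78.8127° <0 so +360° → 281.1873° ≈ 281.2°
Leg 3: φ1=-0.1446162, φ2=-0.3150616, Δφ=-0.1704454, Δλ=1.1609808 rad; a=sin²(Δφ/2)+cosφ1·cosφ2·sin²(Δλ/2)=0.2902348596; c=2·atan2(√a, √(1-a))=1.137868528; dist=6371·c=7249.360 ≈ 7249.4 km; running total=41453.4 km
Leg 3 bearing: y=sinΔλ·cosφ2=0.87204755, x=cosφ1·sinφ2-sinφ1·cosφ2·cosΔλ=-0.25204645; θ=atan2(y, x)=106.1208° ≈ 106.1°
Leg 4: φ1=-0.3150616, φ2=-0.4010697, Δφ=-0.0860081, Δλ=1.7264430 rad; a=sin²(Δφ/2)+cosφ1·cosφ2·sin²(Δλ/2)=0.5073580686; c=2·atan2(√a, √(1-a))=1.585512995; dist=6371·c=10101.303 ≈ 10101.3 km; running total=51554.7 km
Leg 4 bearing: y=sinΔλ·cosφ2=0.90951470, x=cosφ1·sinφ2-sinφ1·cosφ2·cosΔλ=-0.41541119; θ=atan2(y, x)=114.5480° ≈ 114.5°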